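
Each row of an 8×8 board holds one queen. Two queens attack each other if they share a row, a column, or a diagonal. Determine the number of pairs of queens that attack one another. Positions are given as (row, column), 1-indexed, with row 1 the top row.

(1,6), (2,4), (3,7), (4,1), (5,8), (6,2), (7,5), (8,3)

0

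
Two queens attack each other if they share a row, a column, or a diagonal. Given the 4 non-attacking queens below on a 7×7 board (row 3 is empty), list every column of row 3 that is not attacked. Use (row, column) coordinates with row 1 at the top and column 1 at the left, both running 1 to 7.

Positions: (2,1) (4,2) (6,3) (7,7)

(2,1) attacks row 3 at column 1 and diagonals 2.
(4,2) attacks row 3 at column 2 and diagonals 1, 3.
(6,3) attacks row 3 at column 3 and diagonals 6.
(7,7) attacks row 3 at column 7 and diagonals 3.
Attacked columns: {1, 2, 3, 6, 7}. Safe: {4, 5}.

columns 4, 5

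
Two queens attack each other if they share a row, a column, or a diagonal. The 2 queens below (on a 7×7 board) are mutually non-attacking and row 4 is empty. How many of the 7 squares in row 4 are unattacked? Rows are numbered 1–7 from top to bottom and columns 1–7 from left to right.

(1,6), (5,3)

(1,6) attacks row 4 at column 6 and diagonals 3.
(5,3) attacks row 4 at column 3 and diagonals 2, 4.
Attacked columns: {2, 3, 4, 6}. Safe: {1, 5, 7}.

3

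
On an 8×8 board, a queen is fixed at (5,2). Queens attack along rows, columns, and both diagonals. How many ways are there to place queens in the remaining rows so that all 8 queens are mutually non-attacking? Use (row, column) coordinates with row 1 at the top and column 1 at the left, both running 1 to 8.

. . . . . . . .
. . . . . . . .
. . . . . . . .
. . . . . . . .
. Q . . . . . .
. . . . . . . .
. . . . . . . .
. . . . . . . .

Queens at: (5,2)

Branch on row 1: col 1 → 1; col 3 → 0; col 4 → 3; col 5 → 3; col 7 → 0; col 8 → 1.
Sum: 1 + 0 + 3 + 3 + 0 + 1 = 8.

8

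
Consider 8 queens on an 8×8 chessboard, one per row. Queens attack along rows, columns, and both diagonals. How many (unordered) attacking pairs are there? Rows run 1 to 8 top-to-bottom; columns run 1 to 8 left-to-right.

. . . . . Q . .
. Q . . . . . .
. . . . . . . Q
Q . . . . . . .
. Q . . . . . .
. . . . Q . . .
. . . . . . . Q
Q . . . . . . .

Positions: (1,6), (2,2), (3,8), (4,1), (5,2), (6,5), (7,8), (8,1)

Same column: (2,2)–(5,2) (column 2); (3,8)–(7,8) (column 8); (4,1)–(8,1) (column 1).
Same diagonal: (1,6)–(3,8) (|1−3| = |6−8| = 2); (1,6)–(5,2) (|1−5| = |6−2| = 4); (3,8)–(6,5) (|3−6| = |8−5| = 3); (4,1)–(5,2) (|4−5| = |1−2| = 1).
Total attacking pairs: 7.

7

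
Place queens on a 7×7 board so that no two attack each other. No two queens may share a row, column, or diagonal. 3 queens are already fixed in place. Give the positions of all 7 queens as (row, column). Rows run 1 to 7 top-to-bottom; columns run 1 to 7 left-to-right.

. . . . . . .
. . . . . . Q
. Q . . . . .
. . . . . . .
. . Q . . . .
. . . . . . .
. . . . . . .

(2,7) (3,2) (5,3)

Row 1: attacked by (2,7)→{6,7}; (3,2)→{2,4}; (5,3)→{3,7}. Safe: 1, 5. Place at column 5.
Row 4: attacked by (1,5)→{2,5}; (2,7)→{5,7}; (3,2)→{1,2,3}; (5,3)→{2,3,4}. Safe: 6. Place at column 6.
Row 6: attacked by (1,5)→{5}; (2,7)→{3,7}; (3,2)→{2,5}; (4,6)→{4,6}; (5,3)→{2,3,4}. Safe: 1. Place at column 1.
Row 7: attacked by (1,5)→{5}; (2,7)→{2,7}; (3,2)→{2,6}; (4,6)→{3,6}; (5,3)→{1,3,5}; (6,1)→{1,2}. Safe: 4. Place at column 4.
Columns [5, 7, 2, 6, 3, 1, 4], r−c [-4, -5, 1, -2, 2, 5, 3], r+c [6, 9, 5, 10, 8, 7, 11] are all distinct, so no two queens attack.

(1,5) (2,7) (3,2) (4,6) (5,3) (6,1) (7,4)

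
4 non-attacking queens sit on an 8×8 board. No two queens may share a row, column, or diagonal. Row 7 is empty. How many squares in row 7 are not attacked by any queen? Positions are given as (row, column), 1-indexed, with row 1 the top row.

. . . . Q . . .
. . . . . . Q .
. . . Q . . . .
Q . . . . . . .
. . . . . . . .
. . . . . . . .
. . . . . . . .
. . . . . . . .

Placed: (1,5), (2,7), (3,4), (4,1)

2

(1,5) attacks row 7 at column 5.
(2,7) attacks row 7 at column 7 and diagonals 2.
(3,4) attacks row 7 at column 4 and diagonals 8.
(4,1) attacks row 7 at column 1 and diagonals 4.
Attacked columns: {1, 2, 4, 5, 7, 8}. Safe: {3, 6}.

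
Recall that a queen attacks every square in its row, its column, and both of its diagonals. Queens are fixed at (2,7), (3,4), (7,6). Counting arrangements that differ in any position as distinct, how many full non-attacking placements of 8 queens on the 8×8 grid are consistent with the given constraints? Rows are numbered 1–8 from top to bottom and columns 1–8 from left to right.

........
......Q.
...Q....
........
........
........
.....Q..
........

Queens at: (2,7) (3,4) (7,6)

1

Branch on row 1: col 1 → 0; col 3 → 0; col 5 → 1.
Sum: 0 + 0 + 1 = 1.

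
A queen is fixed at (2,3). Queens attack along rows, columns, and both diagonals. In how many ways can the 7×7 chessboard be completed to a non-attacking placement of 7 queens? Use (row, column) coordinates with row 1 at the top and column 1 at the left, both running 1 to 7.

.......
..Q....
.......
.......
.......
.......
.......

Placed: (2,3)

Branch on row 1: col 1 → 1; col 5 → 1; col 6 → 3; col 7 → 1.
Sum: 1 + 1 + 3 + 1 = 6.

6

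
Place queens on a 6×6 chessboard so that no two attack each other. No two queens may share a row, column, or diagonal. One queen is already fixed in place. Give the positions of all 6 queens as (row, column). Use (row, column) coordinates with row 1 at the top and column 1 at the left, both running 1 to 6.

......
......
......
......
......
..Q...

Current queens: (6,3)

Row 1: attacked by (6,3)→{3}. Safe: 1, 2, 4, 5, 6. Place at column 4.
Row 2: attacked by (1,4)→{3,4,5}; (6,3)→{3}. Safe: 1, 2, 6. Place at column 1.
Row 3: attacked by (1,4)→{2,4,6}; (2,1)→{1,2}; (6,3)→{3,6}. Safe: 5. Place at column 5.
Row 4: attacked by (1,4)→{1,4}; (2,1)→{1,3}; (3,5)→{4,5,6}; (6,3)→{1,3,5}. Safe: 2. Place at column 2.
Row 5: attacked by (1,4)→{4}; (2,1)→{1,4}; (3,5)→{3,5}; (4,2)→{1,2,3}; (6,3)→{2,3,4}. Safe: 6. Place at column 6.
Columns [4, 1, 5, 2, 6, 3], r−c [-3, 1, -2, 2, -1, 3], r+c [5, 3, 8, 6, 11, 9] are all distinct, so no two queens attack.

(1,4) (2,1) (3,5) (4,2) (5,6) (6,3)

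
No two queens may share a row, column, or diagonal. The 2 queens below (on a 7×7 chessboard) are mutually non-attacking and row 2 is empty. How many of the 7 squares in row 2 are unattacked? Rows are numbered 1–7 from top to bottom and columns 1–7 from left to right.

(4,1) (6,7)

(4,1) attacks row 2 at column 1 and diagonals 3.
(6,7) attacks row 2 at column 7 and diagonals 3.
Attacked columns: {1, 3, 7}. Safe: {2, 4, 5, 6}.

4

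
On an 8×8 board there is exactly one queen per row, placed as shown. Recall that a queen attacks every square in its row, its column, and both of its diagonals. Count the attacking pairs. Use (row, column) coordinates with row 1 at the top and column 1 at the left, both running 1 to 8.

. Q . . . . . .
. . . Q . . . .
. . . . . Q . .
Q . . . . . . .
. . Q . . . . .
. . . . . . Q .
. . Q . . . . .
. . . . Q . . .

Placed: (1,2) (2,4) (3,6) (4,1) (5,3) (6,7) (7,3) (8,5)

Same column: (5,3)–(7,3) (column 3).
Same diagonal: (1,2)–(6,7) (|1−6| = |2−7| = 5); (4,1)–(8,5) (|4−8| = |1−5| = 4); (6,7)–(8,5) (|6−8| = |7−5| = 2).
Total attacking pairs: 4.

4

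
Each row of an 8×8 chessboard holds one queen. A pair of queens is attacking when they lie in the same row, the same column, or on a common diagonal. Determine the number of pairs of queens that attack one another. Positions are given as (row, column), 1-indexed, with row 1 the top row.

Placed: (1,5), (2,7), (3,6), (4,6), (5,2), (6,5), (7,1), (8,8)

3

Same column: (1,5)–(6,5) (column 5); (3,6)–(4,6) (column 6).
Same diagonal: (2,7)–(3,6) (|2−3| = |7−6| = 1).
Total attacking pairs: 3.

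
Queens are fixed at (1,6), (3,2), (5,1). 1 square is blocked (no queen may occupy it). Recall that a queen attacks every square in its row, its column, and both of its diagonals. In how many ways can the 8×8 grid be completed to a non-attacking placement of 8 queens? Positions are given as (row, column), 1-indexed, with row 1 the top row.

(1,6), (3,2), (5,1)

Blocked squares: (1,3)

1

Branch on row 2: col 8 → 1.
Sum: 1 = 1.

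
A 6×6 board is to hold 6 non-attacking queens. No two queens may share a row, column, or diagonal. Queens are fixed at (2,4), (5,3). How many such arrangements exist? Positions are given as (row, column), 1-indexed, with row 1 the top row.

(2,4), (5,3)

Branch on row 1: col 1 → 0; col 2 → 1; col 6 → 0.
Sum: 0 + 1 + 0 = 1.

1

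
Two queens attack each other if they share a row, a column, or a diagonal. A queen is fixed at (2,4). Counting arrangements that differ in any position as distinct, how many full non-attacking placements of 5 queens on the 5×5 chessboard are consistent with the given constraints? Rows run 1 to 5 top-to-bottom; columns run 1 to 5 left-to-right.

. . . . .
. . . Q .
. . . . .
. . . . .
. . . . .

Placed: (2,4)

2

Branch on row 1: col 1 → 1; col 2 → 1.
Sum: 1 + 1 = 2.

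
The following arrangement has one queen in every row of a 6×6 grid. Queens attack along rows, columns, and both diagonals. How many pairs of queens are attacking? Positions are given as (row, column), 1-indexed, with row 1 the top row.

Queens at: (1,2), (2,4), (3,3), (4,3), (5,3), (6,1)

5

Same column: (3,3)–(4,3) (column 3); (3,3)–(5,3) (column 3); (4,3)–(5,3) (column 3).
Same diagonal: (2,4)–(3,3) (|2−3| = |4−3| = 1); (4,3)–(6,1) (|4−6| = |3−1| = 2).
Total attacking pairs: 5.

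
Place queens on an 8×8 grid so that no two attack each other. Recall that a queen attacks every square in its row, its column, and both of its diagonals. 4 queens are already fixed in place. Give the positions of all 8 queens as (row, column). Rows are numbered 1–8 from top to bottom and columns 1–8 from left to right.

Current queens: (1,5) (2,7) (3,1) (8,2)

Row 4: attacked by (1,5)→{2,5,8}; (2,7)→{5,7}; (3,1)→{1,2}; (8,2)→{2,6}. Safe: 3, 4. Place at column 3.
Row 5: attacked by (1,5)→{1,5}; (2,7)→{4,7}; (3,1)→{1,3}; (4,3)→{2,3,4}; (8,2)→{2,5}. Safe: 6, 8. Place at column 8.
Row 6: attacked by (1,5)→{5}; (2,7)→{3,7}; (3,1)→{1,4}; (4,3)→{1,3,5}; (5,8)→{7,8}; (8,2)→{2,4}. Safe: 6. Place at column 6.
Row 7: attacked by (1,5)→{5}; (2,7)→{2,7}; (3,1)→{1,5}; (4,3)→{3,6}; (5,8)→{6,8}; (6,6)→{5,6,7}; (8,2)→{1,2,3}. Safe: 4. Place at column 4.
Columns [5, 7, 1, 3, 8, 6, 4, 2], r−c [-4, -5, 2, 1, -3, 0, 3, 6], r+c [6, 9, 4, 7, 13, 12, 11, 10] are all distinct, so no two queens attack.

(1,5) (2,7) (3,1) (4,3) (5,8) (6,6) (7,4) (8,2)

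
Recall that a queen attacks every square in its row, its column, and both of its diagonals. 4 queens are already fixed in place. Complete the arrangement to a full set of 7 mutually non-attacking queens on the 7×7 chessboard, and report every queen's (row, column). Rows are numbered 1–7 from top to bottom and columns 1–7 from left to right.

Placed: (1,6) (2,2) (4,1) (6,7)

Row 3: attacked by (1,6)→{4,6}; (2,2)→{1,2,3}; (4,1)→{1,2}; (6,7)→{4,7}. Safe: 5. Place at column 5.
Row 5: attacked by (1,6)→{2,6}; (2,2)→{2,5}; (3,5)→{3,5,7}; (4,1)→{1,2}; (6,7)→{6,7}. Safe: 4. Place at column 4.
Row 7: attacked by (1,6)→{6}; (2,2)→{2,7}; (3,5)→{1,5}; (4,1)→{1,4}; (5,4)→{2,4,6}; (6,7)→{6,7}. Safe: 3. Place at column 3.
Columns [6, 2, 5, 1, 4, 7, 3], r−c [-5, 0, -2, 3, 1, -1, 4], r+c [7, 4, 8, 5, 9, 13, 10] are all distinct, so no two queens attack.

(1,6) (2,2) (3,5) (4,1) (5,4) (6,7) (7,3)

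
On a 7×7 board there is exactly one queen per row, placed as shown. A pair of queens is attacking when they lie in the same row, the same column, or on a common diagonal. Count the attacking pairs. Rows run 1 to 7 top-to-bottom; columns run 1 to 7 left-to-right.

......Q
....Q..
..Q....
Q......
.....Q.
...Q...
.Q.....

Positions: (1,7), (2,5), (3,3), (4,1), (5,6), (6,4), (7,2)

All columns are distinct and no two queens satisfy |Δrow| = |Δcol|, so no pair attacks.

0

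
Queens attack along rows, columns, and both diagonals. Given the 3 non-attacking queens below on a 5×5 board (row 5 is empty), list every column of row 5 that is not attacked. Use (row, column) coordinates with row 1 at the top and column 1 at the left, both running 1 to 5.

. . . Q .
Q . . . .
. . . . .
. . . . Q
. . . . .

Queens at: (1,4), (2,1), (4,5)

(1,4) attacks row 5 at column 4.
(2,1) attacks row 5 at column 1 and diagonals 4.
(4,5) attacks row 5 at column 5 and diagonals 4.
Attacked columns: {1, 4, 5}. Safe: {2, 3}.

columns 2, 3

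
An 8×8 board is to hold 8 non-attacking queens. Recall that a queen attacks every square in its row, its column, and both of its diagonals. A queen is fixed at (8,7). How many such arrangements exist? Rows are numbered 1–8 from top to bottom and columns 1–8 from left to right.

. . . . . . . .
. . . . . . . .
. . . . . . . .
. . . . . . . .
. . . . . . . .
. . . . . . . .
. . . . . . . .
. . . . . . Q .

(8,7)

Branch on row 1: col 1 → 0; col 2 → 0; col 3 → 0; col 4 → 3; col 5 → 3; col 6 → 2; col 8 → 0.
Sum: 0 + 0 + 0 + 3 + 3 + 2 + 0 = 8.

8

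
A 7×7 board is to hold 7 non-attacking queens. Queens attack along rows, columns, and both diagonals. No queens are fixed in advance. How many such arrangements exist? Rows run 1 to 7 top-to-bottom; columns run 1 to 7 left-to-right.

Branch on row 1: col 1 → 4; col 2 → 7; col 3 → 6; col 4 → 6; col 5 → 6; col 6 → 7; col 7 → 4.
Sum: 4 + 7 + 6 + 6 + 6 + 7 + 4 = 40.
(This is the classic 7-queens count.)

40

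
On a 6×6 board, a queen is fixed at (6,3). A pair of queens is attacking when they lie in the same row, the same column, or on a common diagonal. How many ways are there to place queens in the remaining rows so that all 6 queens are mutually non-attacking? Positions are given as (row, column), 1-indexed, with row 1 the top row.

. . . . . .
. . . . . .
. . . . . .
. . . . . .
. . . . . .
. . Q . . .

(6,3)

Branch on row 1: col 1 → 0; col 2 → 0; col 4 → 1; col 5 → 0; col 6 → 0.
Sum: 0 + 0 + 1 + 0 + 0 = 1.

1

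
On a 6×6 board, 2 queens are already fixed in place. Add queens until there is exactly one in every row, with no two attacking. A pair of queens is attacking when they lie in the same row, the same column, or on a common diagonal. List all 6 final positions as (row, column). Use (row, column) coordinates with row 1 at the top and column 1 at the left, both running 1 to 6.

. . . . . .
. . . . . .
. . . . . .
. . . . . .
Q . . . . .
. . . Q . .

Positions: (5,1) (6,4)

Row 1: attacked by (5,1)→{1,5}; (6,4)→{4}. Safe: 2, 3, 6. Place at column 3.
Row 2: attacked by (1,3)→{2,3,4}; (5,1)→{1,4}; (6,4)→{4}. Safe: 5, 6. Place at column 6.
Row 3: attacked by (1,3)→{1,3,5}; (2,6)→{5,6}; (5,1)→{1,3}; (6,4)→{1,4}. Safe: 2. Place at column 2.
Row 4: attacked by (1,3)→{3,6}; (2,6)→{4,6}; (3,2)→{1,2,3}; (5,1)→{1,2}; (6,4)→{2,4,6}. Safe: 5. Place at column 5.
Columns [3, 6, 2, 5, 1, 4], r−c [-2, -4, 1, -1, 4, 2], r+c [4, 8, 5, 9, 6, 10] are all distinct, so no two queens attack.

(1,3) (2,6) (3,2) (4,5) (5,1) (6,4)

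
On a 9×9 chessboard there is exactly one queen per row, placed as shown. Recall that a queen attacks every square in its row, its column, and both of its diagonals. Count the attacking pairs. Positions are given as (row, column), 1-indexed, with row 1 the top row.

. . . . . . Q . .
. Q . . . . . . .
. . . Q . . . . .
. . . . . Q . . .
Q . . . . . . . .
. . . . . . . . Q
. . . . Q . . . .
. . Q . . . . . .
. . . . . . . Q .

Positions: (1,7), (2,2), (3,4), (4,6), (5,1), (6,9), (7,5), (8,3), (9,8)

All columns are distinct and no two queens satisfy |Δrow| = |Δcol|, so no pair attacks.

0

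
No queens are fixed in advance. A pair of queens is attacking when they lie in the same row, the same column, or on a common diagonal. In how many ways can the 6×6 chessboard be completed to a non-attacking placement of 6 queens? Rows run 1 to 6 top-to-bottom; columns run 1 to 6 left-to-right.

Branch on row 1: col 1 → 0; col 2 → 1; col 3 → 1; col 4 → 1; col 5 → 1; col 6 → 0.
Sum: 0 + 1 + 1 + 1 + 1 + 0 = 4.
(This is the classic 6-queens count.)

4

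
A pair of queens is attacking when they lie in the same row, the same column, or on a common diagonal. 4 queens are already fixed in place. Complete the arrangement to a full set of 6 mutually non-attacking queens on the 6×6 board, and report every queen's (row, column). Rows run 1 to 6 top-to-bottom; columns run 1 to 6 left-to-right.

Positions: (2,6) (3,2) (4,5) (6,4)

(1,3) (2,6) (3,2) (4,5) (5,1) (6,4)

Row 1: attacked by (2,6)→{5,6}; (3,2)→{2,4}; (4,5)→{2,5}; (6,4)→{4}. Safe: 1, 3. Place at column 3.
Row 5: attacked by (1,3)→{3}; (2,6)→{3,6}; (3,2)→{2,4}; (4,5)→{4,5,6}; (6,4)→{3,4,5}. Safe: 1. Place at column 1.
Columns [3, 6, 2, 5, 1, 4], r−c [-2, -4, 1, -1, 4, 2], r+c [4, 8, 5, 9, 6, 10] are all distinct, so no two queens attack.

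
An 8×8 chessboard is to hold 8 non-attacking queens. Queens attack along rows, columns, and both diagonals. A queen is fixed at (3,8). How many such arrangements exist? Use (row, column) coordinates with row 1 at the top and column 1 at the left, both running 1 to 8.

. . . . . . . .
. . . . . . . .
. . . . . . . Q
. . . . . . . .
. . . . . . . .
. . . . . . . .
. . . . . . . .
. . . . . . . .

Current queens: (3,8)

Branch on row 1: col 1 → 2; col 2 → 1; col 3 → 4; col 4 → 4; col 5 → 4; col 7 → 1.
Sum: 2 + 1 + 4 + 4 + 4 + 1 = 16.

16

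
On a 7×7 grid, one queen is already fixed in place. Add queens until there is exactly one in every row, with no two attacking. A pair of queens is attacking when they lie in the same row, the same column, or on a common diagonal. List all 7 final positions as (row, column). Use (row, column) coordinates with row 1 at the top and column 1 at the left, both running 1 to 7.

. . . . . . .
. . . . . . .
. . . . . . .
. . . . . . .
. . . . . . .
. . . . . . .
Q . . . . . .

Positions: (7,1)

(1,5) (2,2) (3,6) (4,3) (5,7) (6,4) (7,1)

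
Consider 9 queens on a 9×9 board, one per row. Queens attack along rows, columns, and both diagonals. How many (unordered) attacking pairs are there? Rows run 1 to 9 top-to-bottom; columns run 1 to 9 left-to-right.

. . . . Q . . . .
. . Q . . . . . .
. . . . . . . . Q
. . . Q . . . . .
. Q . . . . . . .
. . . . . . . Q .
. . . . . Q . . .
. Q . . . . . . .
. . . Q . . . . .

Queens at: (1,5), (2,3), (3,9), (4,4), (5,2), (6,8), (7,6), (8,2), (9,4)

3

Same column: (4,4)–(9,4) (column 4); (5,2)–(8,2) (column 2).
Same diagonal: (7,6)–(9,4) (|7−9| = |6−4| = 2).
Total attacking pairs: 3.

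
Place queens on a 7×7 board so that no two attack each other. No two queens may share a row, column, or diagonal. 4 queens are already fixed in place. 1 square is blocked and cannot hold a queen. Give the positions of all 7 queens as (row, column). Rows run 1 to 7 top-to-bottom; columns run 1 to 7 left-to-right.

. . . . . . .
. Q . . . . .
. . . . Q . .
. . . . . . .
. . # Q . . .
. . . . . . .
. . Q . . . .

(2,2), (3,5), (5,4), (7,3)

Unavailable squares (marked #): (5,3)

Row 1: attacked by (2,2)→{1,2,3}; (3,5)→{3,5,7}; (5,4)→{4}; (7,3)→{3}. Safe: 6. Place at column 6.
Row 4: attacked by (1,6)→{3,6}; (2,2)→{2,4}; (3,5)→{4,5,6}; (5,4)→{3,4,5}; (7,3)→{3,6}. Safe: 1, 7. Place at column 1.
Row 6: attacked by (1,6)→{1,6}; (2,2)→{2,6}; (3,5)→{2,5}; (4,1)→{1,3}; (5,4)→{3,4,5}; (7,3)→{2,3,4}. Safe: 7. Place at column 7.
Columns [6, 2, 5, 1, 4, 7, 3], r−c [-5, 0, -2, 3, 1, -1, 4], r+c [7, 4, 8, 5, 9, 13, 10] are all distinct, so no two queens attack.

(1,6) (2,2) (3,5) (4,1) (5,4) (6,7) (7,3)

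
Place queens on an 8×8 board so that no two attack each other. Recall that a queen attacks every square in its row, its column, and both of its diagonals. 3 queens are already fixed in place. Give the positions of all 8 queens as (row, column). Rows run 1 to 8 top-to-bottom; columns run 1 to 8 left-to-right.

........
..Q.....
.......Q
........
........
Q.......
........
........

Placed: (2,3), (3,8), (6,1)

Row 1: attacked by (2,3)→{2,3,4}; (3,8)→{6,8}; (6,1)→{1,6}. Safe: 5, 7. Place at column 7.
Row 4: attacked by (1,7)→{4,7}; (2,3)→{1,3,5}; (3,8)→{7,8}; (6,1)→{1,3}. Safe: 2, 6. Place at column 2.
Row 5: attacked by (1,7)→{3,7}; (2,3)→{3,6}; (3,8)→{6,8}; (4,2)→{1,2,3}; (6,1)→{1,2}. Safe: 4, 5. Place at column 5.
Row 7: attacked by (1,7)→{1,7}; (2,3)→{3,8}; (3,8)→{4,8}; (4,2)→{2,5}; (5,5)→{3,5,7}; (6,1)→{1,2}. Safe: 6. Place at column 6.
Row 8: attacked by (1,7)→{7}; (2,3)→{3}; (3,8)→{3,8}; (4,2)→{2,6}; (5,5)→{2,5,8}; (6,1)→{1,3}; (7,6)→{5,6,7}. Safe: 4. Place at column 4.
Columns [7, 3, 8, 2, 5, 1, 6, 4], r−c [-6, -1, -5, 2, 0, 5, 1, 4], r+c [8, 5, 11, 6, 10, 7, 13, 12] are all distinct, so no two queens attack.

(1,7) (2,3) (3,8) (4,2) (5,5) (6,1) (7,6) (8,4)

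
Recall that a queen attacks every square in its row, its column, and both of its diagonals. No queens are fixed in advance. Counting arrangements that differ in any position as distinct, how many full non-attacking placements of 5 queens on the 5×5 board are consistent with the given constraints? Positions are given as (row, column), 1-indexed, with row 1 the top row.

Branch on row 1: col 1 → 2; col 2 → 2; col 3 → 2; col 4 → 2; col 5 → 2.
Sum: 2 + 2 + 2 + 2 + 2 = 10.
(This is the classic 5-queens count.)

10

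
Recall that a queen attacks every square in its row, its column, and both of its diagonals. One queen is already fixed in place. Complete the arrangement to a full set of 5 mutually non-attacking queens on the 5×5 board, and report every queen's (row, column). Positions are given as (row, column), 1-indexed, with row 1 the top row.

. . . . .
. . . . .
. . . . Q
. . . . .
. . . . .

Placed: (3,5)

Row 1: attacked by (3,5)→{3,5}. Safe: 1, 2, 4. Place at column 4.
Row 2: attacked by (1,4)→{3,4,5}; (3,5)→{4,5}. Safe: 1, 2. Place at column 2.
Row 4: attacked by (1,4)→{1,4}; (2,2)→{2,4}; (3,5)→{4,5}. Safe: 3. Place at column 3.
Row 5: attacked by (1,4)→{4}; (2,2)→{2,5}; (3,5)→{3,5}; (4,3)→{2,3,4}. Safe: 1. Place at column 1.
Columns [4, 2, 5, 3, 1], r−c [-3, 0, -2, 1, 4], r+c [5, 4, 8, 7, 6] are all distinct, so no two queens attack.

(1,4) (2,2) (3,5) (4,3) (5,1)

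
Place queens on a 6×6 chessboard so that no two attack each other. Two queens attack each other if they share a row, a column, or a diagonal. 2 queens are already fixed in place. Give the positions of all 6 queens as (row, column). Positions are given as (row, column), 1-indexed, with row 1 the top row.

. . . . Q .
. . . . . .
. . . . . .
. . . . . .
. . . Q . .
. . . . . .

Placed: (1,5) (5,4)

(1,5) (2,3) (3,1) (4,6) (5,4) (6,2)

Row 2: attacked by (1,5)→{4,5,6}; (5,4)→{1,4}. Safe: 2, 3. Place at column 3.
Row 3: attacked by (1,5)→{3,5}; (2,3)→{2,3,4}; (5,4)→{2,4,6}. Safe: 1. Place at column 1.
Row 4: attacked by (1,5)→{2,5}; (2,3)→{1,3,5}; (3,1)→{1,2}; (5,4)→{3,4,5}. Safe: 6. Place at column 6.
Row 6: attacked by (1,5)→{5}; (2,3)→{3}; (3,1)→{1,4}; (4,6)→{4,6}; (5,4)→{3,4,5}. Safe: 2. Place at column 2.
Columns [5, 3, 1, 6, 4, 2], r−c [-4, -1, 2, -2, 1, 4], r+c [6, 5, 4, 10, 9, 8] are all distinct, so no two queens attack.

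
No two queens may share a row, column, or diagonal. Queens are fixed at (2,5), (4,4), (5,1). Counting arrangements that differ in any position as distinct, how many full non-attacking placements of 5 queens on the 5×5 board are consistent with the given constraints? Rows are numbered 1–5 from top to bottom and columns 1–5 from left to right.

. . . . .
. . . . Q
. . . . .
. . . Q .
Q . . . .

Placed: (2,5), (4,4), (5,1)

Branch on row 1: col 2 → 0; col 3 → 1.
Sum: 0 + 1 = 1.

1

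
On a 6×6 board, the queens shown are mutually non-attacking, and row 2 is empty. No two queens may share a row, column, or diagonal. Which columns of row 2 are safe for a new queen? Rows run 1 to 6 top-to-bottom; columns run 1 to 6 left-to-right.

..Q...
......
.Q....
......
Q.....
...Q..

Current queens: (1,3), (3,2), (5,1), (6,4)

(1,3) attacks row 2 at column 3 and diagonals 2, 4.
(3,2) attacks row 2 at column 2 and diagonals 1, 3.
(5,1) attacks row 2 at column 1 and diagonals 4.
(6,4) attacks row 2 at column 4.
Attacked columns: {1, 2, 3, 4}. Safe: {5, 6}.

columns 5, 6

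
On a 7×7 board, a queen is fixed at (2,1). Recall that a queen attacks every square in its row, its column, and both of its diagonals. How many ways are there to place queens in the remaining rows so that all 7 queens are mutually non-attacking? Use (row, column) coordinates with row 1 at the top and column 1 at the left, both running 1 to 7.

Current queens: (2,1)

7

Branch on row 1: col 3 → 2; col 4 → 2; col 5 → 2; col 6 → 1; col 7 → 0.
Sum: 2 + 2 + 2 + 1 + 0 = 7.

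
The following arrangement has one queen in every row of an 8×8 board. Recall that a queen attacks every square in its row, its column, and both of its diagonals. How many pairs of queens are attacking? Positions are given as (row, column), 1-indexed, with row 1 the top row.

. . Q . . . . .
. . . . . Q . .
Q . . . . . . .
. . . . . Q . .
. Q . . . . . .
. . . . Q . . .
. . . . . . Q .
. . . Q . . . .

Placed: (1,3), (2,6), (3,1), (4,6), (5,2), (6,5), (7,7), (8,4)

Same column: (2,6)–(4,6) (column 6).
Same diagonal: (1,3)–(3,1) (|1−3| = |3−1| = 2); (1,3)–(4,6) (|1−4| = |3−6| = 3).
Total attacking pairs: 3.

3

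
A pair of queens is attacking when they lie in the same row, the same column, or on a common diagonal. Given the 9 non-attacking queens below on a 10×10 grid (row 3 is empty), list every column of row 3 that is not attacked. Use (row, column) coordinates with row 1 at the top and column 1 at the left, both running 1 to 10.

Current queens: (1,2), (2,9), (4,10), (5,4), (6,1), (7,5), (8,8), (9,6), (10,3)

(1,2) attacks row 3 at column 2 and diagonals 4.
(2,9) attacks row 3 at column 9 and diagonals 8, 10.
(4,10) attacks row 3 at column 10 and diagonals 9.
(5,4) attacks row 3 at column 4 and diagonals 2, 6.
(6,1) attacks row 3 at column 1 and diagonals 4.
(7,5) attacks row 3 at column 5 and diagonals 1, 9.
(8,8) attacks row 3 at column 8 and diagonals 3.
(9,6) attacks row 3 at column 6.
(10,3) attacks row 3 at column 3 and diagonals 10.
Attacked columns: {1, 2, 3, 4, 5, 6, 8, 9, 10}. Safe: {7}.

columns 7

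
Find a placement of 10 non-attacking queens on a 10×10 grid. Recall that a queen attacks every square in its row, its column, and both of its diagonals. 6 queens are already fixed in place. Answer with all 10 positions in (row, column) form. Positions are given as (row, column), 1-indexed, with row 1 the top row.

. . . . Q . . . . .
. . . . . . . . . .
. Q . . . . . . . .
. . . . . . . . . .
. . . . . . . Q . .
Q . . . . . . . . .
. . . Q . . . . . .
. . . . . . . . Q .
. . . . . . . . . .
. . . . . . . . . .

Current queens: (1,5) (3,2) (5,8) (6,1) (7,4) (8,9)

(1,5) (2,7) (3,2) (4,6) (5,8) (6,1) (7,4) (8,9) (9,3) (10,10)

Row 2: attacked by (1,5)→{4,5,6}; (3,2)→{1,2,3}; (5,8)→{5,8}; (6,1)→{1,5}; (7,4)→{4,9}; (8,9)→{3,9}. Safe: 7, 10. Place at column 7.
Row 4: attacked by (1,5)→{2,5,8}; (2,7)→{5,7,9}; (3,2)→{1,2,3}; (5,8)→{7,8,9}; (6,1)→{1,3}; (7,4)→{1,4,7}; (8,9)→{5,9}. Safe: 6, 10. Place at column 6.
Row 9: attacked by (1,5)→{5}; (2,7)→{7}; (3,2)→{2,8}; (4,6)→{1,6}; (5,8)→{4,8}; (6,1)→{1,4}; (7,4)→{2,4,6}; (8,9)→{8,9,10}. Safe: 3. Place at column 3.
Row 10: attacked by (1,5)→{5}; (2,7)→{7}; (3,2)→{2,9}; (4,6)→{6}; (5,8)→{3,8}; (6,1)→{1,5}; (7,4)→{1,4,7}; (8,9)→{7,9}; (9,3)→{2,3,4}. Safe: 10. Place at column 10.
Columns [5, 7, 2, 6, 8, 1, 4, 9, 3, 10], r−c [-4, -5, 1, -2, -3, 5, 3, -1, 6, 0], r+c [6, 9, 5, 10, 13, 7, 11, 17, 12, 20] are all distinct, so no two queens attack.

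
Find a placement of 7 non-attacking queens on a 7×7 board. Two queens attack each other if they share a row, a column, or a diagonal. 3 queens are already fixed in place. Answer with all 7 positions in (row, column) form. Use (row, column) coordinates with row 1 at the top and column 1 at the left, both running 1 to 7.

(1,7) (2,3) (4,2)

Row 3: attacked by (1,7)→{5,7}; (2,3)→{2,3,4}; (4,2)→{1,2,3}. Safe: 6. Place at column 6.
Row 5: attacked by (1,7)→{3,7}; (2,3)→{3,6}; (3,6)→{4,6}; (4,2)→{1,2,3}. Safe: 5. Place at column 5.
Row 6: attacked by (1,7)→{2,7}; (2,3)→{3,7}; (3,6)→{3,6}; (4,2)→{2,4}; (5,5)→{4,5,6}. Safe: 1. Place at column 1.
Row 7: attacked by (1,7)→{1,7}; (2,3)→{3}; (3,6)→{2,6}; (4,2)→{2,5}; (5,5)→{3,5,7}; (6,1)→{1,2}. Safe: 4. Place at column 4.
Columns [7, 3, 6, 2, 5, 1, 4], r−c [-6, -1, -3, 2, 0, 5, 3], r+c [8, 5, 9, 6, 10, 7, 11] are all distinct, so no two queens attack.

(1,7) (2,3) (3,6) (4,2) (5,5) (6,1) (7,4)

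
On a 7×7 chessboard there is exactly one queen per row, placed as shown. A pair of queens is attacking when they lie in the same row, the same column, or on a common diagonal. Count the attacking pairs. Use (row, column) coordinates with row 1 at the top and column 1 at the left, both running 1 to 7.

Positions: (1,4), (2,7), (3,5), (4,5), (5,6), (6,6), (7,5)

Same column: (3,5)–(4,5) (column 5); (3,5)–(7,5) (column 5); (4,5)–(7,5) (column 5); (5,6)–(6,6) (column 6).
Same diagonal: (2,7)–(4,5) (|2−4| = |7−5| = 2); (4,5)–(5,6) (|4−5| = |5−6| = 1); (6,6)–(7,5) (|6−7| = |6−5| = 1).
Total attacking pairs: 7.

7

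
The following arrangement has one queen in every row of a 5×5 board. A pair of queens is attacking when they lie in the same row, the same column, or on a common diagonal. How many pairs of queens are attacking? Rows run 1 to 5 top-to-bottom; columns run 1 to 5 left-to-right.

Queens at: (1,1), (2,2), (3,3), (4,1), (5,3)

5

Same column: (1,1)–(4,1) (column 1); (3,3)–(5,3) (column 3).
Same diagonal: (1,1)–(2,2) (|1−2| = |1−2| = 1); (1,1)–(3,3) (|1−3| = |1−3| = 2); (2,2)–(3,3) (|2−3| = |2−3| = 1).
Total attacking pairs: 5.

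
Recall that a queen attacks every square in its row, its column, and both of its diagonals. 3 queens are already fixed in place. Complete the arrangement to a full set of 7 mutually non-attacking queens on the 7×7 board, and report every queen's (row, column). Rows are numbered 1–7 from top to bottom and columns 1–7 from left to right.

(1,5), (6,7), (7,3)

Row 2: attacked by (1,5)→{4,5,6}; (6,7)→{3,7}; (7,3)→{3}. Safe: 1, 2. Place at column 1.
Row 3: attacked by (1,5)→{3,5,7}; (2,1)→{1,2}; (6,7)→{4,7}; (7,3)→{3,7}. Safe: 6. Place at column 6.
Row 4: attacked by (1,5)→{2,5}; (2,1)→{1,3}; (3,6)→{5,6,7}; (6,7)→{5,7}; (7,3)→{3,6}. Safe: 4. Place at column 4.
Row 5: attacked by (1,5)→{1,5}; (2,1)→{1,4}; (3,6)→{4,6}; (4,4)→{3,4,5}; (6,7)→{6,7}; (7,3)→{1,3,5}. Safe: 2. Place at column 2.
Columns [5, 1, 6, 4, 2, 7, 3], r−c [-4, 1, -3, 0, 3, -1, 4], r+c [6, 3, 9, 8, 7, 13, 10] are all distinct, so no two queens attack.

(1,5) (2,1) (3,6) (4,4) (5,2) (6,7) (7,3)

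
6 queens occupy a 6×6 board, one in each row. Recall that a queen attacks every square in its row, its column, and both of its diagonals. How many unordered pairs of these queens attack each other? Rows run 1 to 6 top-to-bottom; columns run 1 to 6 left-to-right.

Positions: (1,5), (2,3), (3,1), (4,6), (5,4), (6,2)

0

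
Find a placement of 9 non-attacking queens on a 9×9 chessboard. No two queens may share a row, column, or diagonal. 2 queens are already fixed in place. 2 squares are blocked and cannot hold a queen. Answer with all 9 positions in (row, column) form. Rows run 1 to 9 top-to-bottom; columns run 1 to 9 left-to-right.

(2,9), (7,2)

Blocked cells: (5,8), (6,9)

(1,7) (2,9) (3,1) (4,3) (5,5) (6,8) (7,2) (8,4) (9,6)

Row 1: attacked by (2,9)→{8,9}; (7,2)→{2,8}. Safe: 1, 3, 4, 5, 6, 7. Place at column 7.
Row 3: attacked by (1,7)→{5,7,9}; (2,9)→{8,9}; (7,2)→{2,6}. Safe: 1, 3, 4. Place at column 1.
Row 4: attacked by (1,7)→{4,7}; (2,9)→{7,9}; (3,1)→{1,2}; (7,2)→{2,5}. Safe: 3, 6, 8. Place at column 3.
Row 5: attacked by (1,7)→{3,7}; (2,9)→{6,9}; (3,1)→{1,3}; (4,3)→{2,3,4}; (7,2)→{2,4}. Blocked: 8. Safe: 5. Place at column 5.
Row 6: attacked by (1,7)→{2,7}; (2,9)→{5,9}; (3,1)→{1,4}; (4,3)→{1,3,5}; (5,5)→{4,5,6}; (7,2)→{1,2,3}. Blocked: 9. Safe: 8. Place at column 8.
Row 8: attacked by (1,7)→{7}; (2,9)→{3,9}; (3,1)→{1,6}; (4,3)→{3,7}; (5,5)→{2,5,8}; (6,8)→{6,8}; (7,2)→{1,2,3}. Safe: 4. Place at column 4.
Row 9: attacked by (1,7)→{7}; (2,9)→{2,9}; (3,1)→{1,7}; (4,3)→{3,8}; (5,5)→{1,5,9}; (6,8)→{5,8}; (7,2)→{2,4}; (8,4)→{3,4,5}. Safe: 6. Place at column 6.
Columns [7, 9, 1, 3, 5, 8, 2, 4, 6], r−c [-6, -7, 2, 1, 0, -2, 5, 4, 3], r+c [8, 11, 4, 7, 10, 14, 9, 12, 15] are all distinct, so no two queens attack.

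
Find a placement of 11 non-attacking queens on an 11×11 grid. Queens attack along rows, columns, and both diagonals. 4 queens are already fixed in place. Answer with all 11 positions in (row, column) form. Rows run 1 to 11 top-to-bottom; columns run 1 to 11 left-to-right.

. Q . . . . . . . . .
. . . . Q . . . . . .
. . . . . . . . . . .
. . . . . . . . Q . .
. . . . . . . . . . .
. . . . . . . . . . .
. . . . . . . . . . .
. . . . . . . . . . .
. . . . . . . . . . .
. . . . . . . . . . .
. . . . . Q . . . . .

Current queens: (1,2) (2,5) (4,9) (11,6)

(1,2) (2,5) (3,1) (4,9) (5,11) (6,8) (7,4) (8,7) (9,3) (10,10) (11,6)

Row 3: attacked by (1,2)→{2,4}; (2,5)→{4,5,6}; (4,9)→{8,9,10}; (11,6)→{6}. Safe: 1, 3, 7, 11. Place at column 1.
Row 5: attacked by (1,2)→{2,6}; (2,5)→{2,5,8}; (3,1)→{1,3}; (4,9)→{8,9,10}; (11,6)→{6}. Safe: 4, 7, 11. Place at column 11.
Row 6: attacked by (1,2)→{2,7}; (2,5)→{1,5,9}; (3,1)→{1,4}; (4,9)→{7,9,11}; (5,11)→{10,11}; (11,6)→{1,6,11}. Safe: 3, 8. Place at column 8.
Row 7: attacked by (1,2)→{2,8}; (2,5)→{5,10}; (3,1)→{1,5}; (4,9)→{6,9}; (5,11)→{9,11}; (6,8)→{7,8,9}; (11,6)→{2,6,10}. Safe: 3, 4. Place at column 4.
Row 8: attacked by (1,2)→{2,9}; (2,5)→{5,11}; (3,1)→{1,6}; (4,9)→{5,9}; (5,11)→{8,11}; (6,8)→{6,8,10}; (7,4)→{3,4,5}; (11,6)→{3,6,9}. Safe: 7. Place at column 7.
Row 9: attacked by (1,2)→{2,10}; (2,5)→{5}; (3,1)→{1,7}; (4,9)→{4,9}; (5,11)→{7,11}; (6,8)→{5,8,11}; (7,4)→{2,4,6}; (8,7)→{6,7,8}; (11,6)→{4,6,8}. Safe: 3. Place at column 3.
Row 10: attacked by (1,2)→{2,11}; (2,5)→{5}; (3,1)→{1,8}; (4,9)→{3,9}; (5,11)→{6,11}; (6,8)→{4,8}; (7,4)→{1,4,7}; (8,7)→{5,7,9}; (9,3)→{2,3,4}; (11,6)→{5,6,7}. Safe: 10. Place at column 10.
Columns [2, 5, 1, 9, 11, 8, 4, 7, 3, 10, 6], r−c [-1, -3, 2, -5, -6, -2, 3, 1, 6, 0, 5], r+c [3, 7, 4, 13, 16, 14, 11, 15, 12, 20, 17] are all distinct, so no two queens attack.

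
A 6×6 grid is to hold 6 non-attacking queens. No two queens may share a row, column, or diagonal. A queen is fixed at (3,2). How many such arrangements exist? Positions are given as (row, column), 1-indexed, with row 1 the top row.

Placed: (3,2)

Branch on row 1: col 1 → 0; col 3 → 1; col 5 → 0; col 6 → 0.
Sum: 0 + 1 + 0 + 0 = 1.

1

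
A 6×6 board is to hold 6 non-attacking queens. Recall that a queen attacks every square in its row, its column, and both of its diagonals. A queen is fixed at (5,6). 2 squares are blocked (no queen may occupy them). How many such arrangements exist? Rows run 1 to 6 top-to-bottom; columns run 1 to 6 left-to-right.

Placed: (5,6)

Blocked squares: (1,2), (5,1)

Branch on row 1: col 1 → 0; col 3 → 0; col 4 → 1; col 5 → 0.
Sum: 0 + 0 + 1 + 0 = 1.

1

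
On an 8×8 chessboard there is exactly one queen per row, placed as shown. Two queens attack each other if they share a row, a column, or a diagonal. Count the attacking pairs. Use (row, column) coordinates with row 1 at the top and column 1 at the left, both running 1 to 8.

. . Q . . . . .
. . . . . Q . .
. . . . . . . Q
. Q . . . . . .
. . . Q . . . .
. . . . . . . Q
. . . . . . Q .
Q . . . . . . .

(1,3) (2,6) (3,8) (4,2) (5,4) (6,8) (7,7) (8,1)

4

Same column: (3,8)–(6,8) (column 8).
Same diagonal: (1,3)–(6,8) (|1−6| = |3−8| = 5); (5,4)–(8,1) (|5−8| = |4−1| = 3); (6,8)–(7,7) (|6−7| = |8−7| = 1).
Total attacking pairs: 4.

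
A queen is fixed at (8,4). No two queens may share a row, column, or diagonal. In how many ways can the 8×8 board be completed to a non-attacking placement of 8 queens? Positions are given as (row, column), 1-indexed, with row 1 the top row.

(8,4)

18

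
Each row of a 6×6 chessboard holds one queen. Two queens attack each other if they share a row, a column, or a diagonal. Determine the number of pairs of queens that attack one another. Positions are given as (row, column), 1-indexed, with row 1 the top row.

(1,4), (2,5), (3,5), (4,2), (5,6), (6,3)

Same column: (2,5)–(3,5) (column 5).
Same diagonal: (1,4)–(2,5) (|1−2| = |4−5| = 1).
Total attacking pairs: 2.

2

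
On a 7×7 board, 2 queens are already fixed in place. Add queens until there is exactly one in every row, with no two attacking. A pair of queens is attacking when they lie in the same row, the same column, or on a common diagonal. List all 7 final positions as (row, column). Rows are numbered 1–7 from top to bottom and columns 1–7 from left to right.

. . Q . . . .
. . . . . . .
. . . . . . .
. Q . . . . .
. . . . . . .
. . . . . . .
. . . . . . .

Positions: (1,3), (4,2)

Row 2: attacked by (1,3)→{2,3,4}; (4,2)→{2,4}. Safe: 1, 5, 6, 7. Place at column 1.
Row 3: attacked by (1,3)→{1,3,5}; (2,1)→{1,2}; (4,2)→{1,2,3}. Safe: 4, 6, 7. Place at column 6.
Row 5: attacked by (1,3)→{3,7}; (2,1)→{1,4}; (3,6)→{4,6}; (4,2)→{1,2,3}. Safe: 5. Place at column 5.
Row 6: attacked by (1,3)→{3}; (2,1)→{1,5}; (3,6)→{3,6}; (4,2)→{2,4}; (5,5)→{4,5,6}. Safe: 7. Place at column 7.
Row 7: attacked by (1,3)→{3}; (2,1)→{1,6}; (3,6)→{2,6}; (4,2)→{2,5}; (5,5)→{3,5,7}; (6,7)→{6,7}. Safe: 4. Place at column 4.
Columns [3, 1, 6, 2, 5, 7, 4], r−c [-2, 1, -3, 2, 0, -1, 3], r+c [4, 3, 9, 6, 10, 13, 11] are all distinct, so no two queens attack.

(1,3) (2,1) (3,6) (4,2) (5,5) (6,7) (7,4)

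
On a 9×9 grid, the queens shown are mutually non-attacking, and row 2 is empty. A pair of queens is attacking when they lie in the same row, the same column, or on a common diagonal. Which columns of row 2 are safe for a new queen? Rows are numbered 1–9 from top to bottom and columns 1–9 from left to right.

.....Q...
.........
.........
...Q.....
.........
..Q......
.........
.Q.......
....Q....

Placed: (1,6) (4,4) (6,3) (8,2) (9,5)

columns 1, 9

(1,6) attacks row 2 at column 6 and diagonals 5, 7.
(4,4) attacks row 2 at column 4 and diagonals 2, 6.
(6,3) attacks row 2 at column 3 and diagonals 7.
(8,2) attacks row 2 at column 2 and diagonals 8.
(9,5) attacks row 2 at column 5.
Attacked columns: {2, 3, 4, 5, 6, 7, 8}. Safe: {1, 9}.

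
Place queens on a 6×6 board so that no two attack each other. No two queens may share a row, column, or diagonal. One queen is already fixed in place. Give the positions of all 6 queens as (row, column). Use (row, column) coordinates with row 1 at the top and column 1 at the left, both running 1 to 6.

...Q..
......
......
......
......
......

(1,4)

(1,4) (2,1) (3,5) (4,2) (5,6) (6,3)

Row 2: attacked by (1,4)→{3,4,5}. Safe: 1, 2, 6. Place at column 1.
Row 3: attacked by (1,4)→{2,4,6}; (2,1)→{1,2}. Safe: 3, 5. Place at column 5.
Row 4: attacked by (1,4)→{1,4}; (2,1)→{1,3}; (3,5)→{4,5,6}. Safe: 2. Place at column 2.
Row 5: attacked by (1,4)→{4}; (2,1)→{1,4}; (3,5)→{3,5}; (4,2)→{1,2,3}. Safe: 6. Place at column 6.
Row 6: attacked by (1,4)→{4}; (2,1)→{1,5}; (3,5)→{2,5}; (4,2)→{2,4}; (5,6)→{5,6}. Safe: 3. Place at column 3.
Columns [4, 1, 5, 2, 6, 3], r−c [-3, 1, -2, 2, -1, 3], r+c [5, 3, 8, 6, 11, 9] are all distinct, so no two queens attack.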